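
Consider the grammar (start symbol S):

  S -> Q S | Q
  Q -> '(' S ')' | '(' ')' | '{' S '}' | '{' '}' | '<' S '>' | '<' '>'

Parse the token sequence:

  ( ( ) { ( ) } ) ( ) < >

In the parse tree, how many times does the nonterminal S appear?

[S [Q ( [S [Q ( )] [S [Q { [S [Q ( )]] }]]] )] [S [Q ( )] [S [Q < >]]]]

6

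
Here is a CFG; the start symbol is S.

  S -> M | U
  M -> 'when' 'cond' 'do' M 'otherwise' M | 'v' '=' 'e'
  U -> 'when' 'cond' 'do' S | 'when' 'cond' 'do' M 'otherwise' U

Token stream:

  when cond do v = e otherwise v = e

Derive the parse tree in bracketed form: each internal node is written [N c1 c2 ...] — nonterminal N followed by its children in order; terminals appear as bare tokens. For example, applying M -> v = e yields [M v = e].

[S [M when cond do [M v = e] otherwise [M v = e]]]

S
M
when cond do M otherwise M
when cond do v = e otherwise M
when cond do v = e otherwise v = e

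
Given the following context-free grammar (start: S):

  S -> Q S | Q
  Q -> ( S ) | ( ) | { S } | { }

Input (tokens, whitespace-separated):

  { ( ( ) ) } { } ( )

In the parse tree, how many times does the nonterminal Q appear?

[S [Q { [S [Q ( [S [Q ( )]] )]] }] [S [Q { }] [S [Q ( )]]]]

5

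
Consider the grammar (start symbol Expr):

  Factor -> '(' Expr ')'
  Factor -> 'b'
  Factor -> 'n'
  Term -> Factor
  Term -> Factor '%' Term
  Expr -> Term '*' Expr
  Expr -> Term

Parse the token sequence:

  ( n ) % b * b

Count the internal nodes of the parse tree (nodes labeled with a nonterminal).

11

[Expr [Term [Factor ( [Expr [Term [Factor n]]] )] % [Term [Factor b]]] * [Expr [Term [Factor b]]]]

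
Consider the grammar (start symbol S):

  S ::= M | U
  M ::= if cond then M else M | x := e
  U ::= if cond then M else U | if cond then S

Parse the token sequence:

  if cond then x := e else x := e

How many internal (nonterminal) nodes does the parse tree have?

[S [M if cond then [M x := e] else [M x := e]]]

4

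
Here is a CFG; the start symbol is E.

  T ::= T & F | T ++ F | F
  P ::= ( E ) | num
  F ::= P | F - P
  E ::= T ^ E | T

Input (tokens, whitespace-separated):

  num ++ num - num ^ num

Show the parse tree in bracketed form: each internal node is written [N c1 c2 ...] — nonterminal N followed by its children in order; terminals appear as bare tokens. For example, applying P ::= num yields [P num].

E
T ^ E
T ++ F ^ E
F ++ F ^ E
P ++ F ^ E
num ++ F ^ E
num ++ F - P ^ E
num ++ P - P ^ E
num ++ num - P ^ E
num ++ num - num ^ E
num ++ num - num ^ T
num ++ num - num ^ F
num ++ num - num ^ P
num ++ num - num ^ num

[E [T [T [F [P num]]] ++ [F [F [P num]] - [P num]]] ^ [E [T [F [P num]]]]]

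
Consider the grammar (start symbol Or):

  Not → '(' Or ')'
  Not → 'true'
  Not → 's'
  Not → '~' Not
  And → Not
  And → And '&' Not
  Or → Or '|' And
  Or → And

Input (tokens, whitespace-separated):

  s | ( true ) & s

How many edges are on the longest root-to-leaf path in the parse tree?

[Or [Or [And [Not s]]] | [And [And [Not ( [Or [And [Not true]]] )]] & [Not s]]]

7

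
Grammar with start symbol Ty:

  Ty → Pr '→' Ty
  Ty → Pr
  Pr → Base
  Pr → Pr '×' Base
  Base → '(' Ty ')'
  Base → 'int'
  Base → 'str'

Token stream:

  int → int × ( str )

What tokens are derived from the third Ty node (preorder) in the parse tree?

[Ty [Pr [Base int]] → [Ty [Pr [Pr [Base int]] × [Base ( [Ty [Pr [Base str]]] )]]]]

str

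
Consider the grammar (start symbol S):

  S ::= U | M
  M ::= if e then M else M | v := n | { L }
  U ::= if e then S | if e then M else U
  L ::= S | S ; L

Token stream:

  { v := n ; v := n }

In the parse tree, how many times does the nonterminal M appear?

3

[S [M { [L [S [M v := n]] ; [L [S [M v := n]]]] }]]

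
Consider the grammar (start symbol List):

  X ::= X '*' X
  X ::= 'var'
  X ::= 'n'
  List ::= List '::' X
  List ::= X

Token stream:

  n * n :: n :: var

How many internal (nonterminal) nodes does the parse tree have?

8

[List [List [List [X [X n] * [X n]]] :: [X n]] :: [X var]]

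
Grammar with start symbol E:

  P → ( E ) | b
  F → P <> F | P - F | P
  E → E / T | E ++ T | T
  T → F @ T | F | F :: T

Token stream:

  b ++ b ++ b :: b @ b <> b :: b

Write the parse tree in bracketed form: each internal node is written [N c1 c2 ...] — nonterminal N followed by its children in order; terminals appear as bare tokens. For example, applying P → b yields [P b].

[E [E [E [T [F [P b]]]] ++ [T [F [P b]]]] ++ [T [F [P b]] :: [T [F [P b]] @ [T [F [P b] <> [F [P b]]] :: [T [F [P b]]]]]]]

E
E ++ T
E ++ T ++ T
T ++ T ++ T
F ++ T ++ T
P ++ T ++ T
b ++ T ++ T
b ++ F ++ T
b ++ P ++ T
b ++ b ++ T
b ++ b ++ F :: T
b ++ b ++ P :: T
b ++ b ++ b :: T
b ++ b ++ b :: F @ T
b ++ b ++ b :: P @ T
b ++ b ++ b :: b @ T
b ++ b ++ b :: b @ F :: T
b ++ b ++ b :: b @ P <> F :: T
b ++ b ++ b :: b @ b <> F :: T
b ++ b ++ b :: b @ b <> P :: T
b ++ b ++ b :: b @ b <> b :: T
b ++ b ++ b :: b @ b <> b :: F
b ++ b ++ b :: b @ b <> b :: P
b ++ b ++ b :: b @ b <> b :: b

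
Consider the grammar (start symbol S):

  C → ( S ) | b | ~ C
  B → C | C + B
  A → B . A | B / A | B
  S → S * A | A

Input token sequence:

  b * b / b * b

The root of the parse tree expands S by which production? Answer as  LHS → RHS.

[S [S [S [A [B [C b]]]] * [A [B [C b]] / [A [B [C b]]]]] * [A [B [C b]]]]

S → S * A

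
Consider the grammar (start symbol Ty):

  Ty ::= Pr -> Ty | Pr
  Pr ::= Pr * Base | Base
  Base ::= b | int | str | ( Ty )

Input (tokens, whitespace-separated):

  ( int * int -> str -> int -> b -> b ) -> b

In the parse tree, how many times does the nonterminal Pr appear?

[Ty [Pr [Base ( [Ty [Pr [Pr [Base int]] * [Base int]] -> [Ty [Pr [Base str]] -> [Ty [Pr [Base int]] -> [Ty [Pr [Base b]] -> [Ty [Pr [Base b]]]]]]] )]] -> [Ty [Pr [Base b]]]]

8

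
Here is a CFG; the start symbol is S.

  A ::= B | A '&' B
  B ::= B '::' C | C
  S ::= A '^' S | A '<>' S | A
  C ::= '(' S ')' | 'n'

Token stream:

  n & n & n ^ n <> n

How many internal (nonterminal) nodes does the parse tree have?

[S [A [A [A [B [C n]]] & [B [C n]]] & [B [C n]]] ^ [S [A [B [C n]]] <> [S [A [B [C n]]]]]]

18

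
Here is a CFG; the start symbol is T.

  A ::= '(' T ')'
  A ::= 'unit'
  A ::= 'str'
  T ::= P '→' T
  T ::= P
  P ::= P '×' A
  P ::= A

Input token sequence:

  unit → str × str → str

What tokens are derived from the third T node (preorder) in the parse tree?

[T [P [A unit]] → [T [P [P [A str]] × [A str]] → [T [P [A str]]]]]

str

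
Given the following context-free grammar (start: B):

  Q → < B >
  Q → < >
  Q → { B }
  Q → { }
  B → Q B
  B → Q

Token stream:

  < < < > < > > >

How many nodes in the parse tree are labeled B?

4

[B [Q < [B [Q < [B [Q < >] [B [Q < >]]] >]] >]]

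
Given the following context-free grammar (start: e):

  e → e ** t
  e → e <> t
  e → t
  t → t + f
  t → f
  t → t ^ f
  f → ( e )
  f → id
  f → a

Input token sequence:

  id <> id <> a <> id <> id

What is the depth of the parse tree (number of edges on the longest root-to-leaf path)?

7

[e [e [e [e [e [t [f id]]] <> [t [f id]]] <> [t [f a]]] <> [t [f id]]] <> [t [f id]]]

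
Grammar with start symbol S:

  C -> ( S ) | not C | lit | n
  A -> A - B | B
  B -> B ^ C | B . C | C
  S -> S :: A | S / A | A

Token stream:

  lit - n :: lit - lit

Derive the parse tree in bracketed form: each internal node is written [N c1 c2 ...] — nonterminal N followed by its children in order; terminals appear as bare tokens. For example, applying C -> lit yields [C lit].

[S [S [A [A [B [C lit]]] - [B [C n]]]] :: [A [A [B [C lit]]] - [B [C lit]]]]

S
S :: A
A :: A
A - B :: A
B - B :: A
C - B :: A
lit - B :: A
lit - C :: A
lit - n :: A
lit - n :: A - B
lit - n :: B - B
lit - n :: C - B
lit - n :: lit - B
lit - n :: lit - C
lit - n :: lit - lit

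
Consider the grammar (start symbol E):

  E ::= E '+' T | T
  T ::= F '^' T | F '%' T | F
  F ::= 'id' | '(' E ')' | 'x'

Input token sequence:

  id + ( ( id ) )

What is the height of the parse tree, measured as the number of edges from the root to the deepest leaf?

[E [E [T [F id]]] + [T [F ( [E [T [F ( [E [T [F id]]] )]]] )]]]

9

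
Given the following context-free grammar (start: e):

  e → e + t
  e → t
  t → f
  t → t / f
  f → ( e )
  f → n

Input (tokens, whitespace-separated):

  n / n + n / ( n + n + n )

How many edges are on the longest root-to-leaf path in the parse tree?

[e [e [t [t [f n]] / [f n]]] + [t [t [f n]] / [f ( [e [e [e [t [f n]]] + [t [f n]]] + [t [f n]]] )]]]

8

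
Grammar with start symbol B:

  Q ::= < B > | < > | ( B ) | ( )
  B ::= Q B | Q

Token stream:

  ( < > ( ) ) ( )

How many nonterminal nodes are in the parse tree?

[B [Q ( [B [Q < >] [B [Q ( )]]] )] [B [Q ( )]]]

8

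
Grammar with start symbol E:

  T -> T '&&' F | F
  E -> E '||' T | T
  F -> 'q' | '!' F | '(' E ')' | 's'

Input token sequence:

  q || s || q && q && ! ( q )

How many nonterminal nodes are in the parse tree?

17

[E [E [E [T [F q]]] || [T [F s]]] || [T [T [T [F q]] && [F q]] && [F ! [F ( [E [T [F q]]] )]]]]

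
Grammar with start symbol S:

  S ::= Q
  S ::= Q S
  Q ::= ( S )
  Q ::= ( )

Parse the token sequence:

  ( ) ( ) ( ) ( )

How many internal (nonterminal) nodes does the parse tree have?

8

[S [Q ( )] [S [Q ( )] [S [Q ( )] [S [Q ( )]]]]]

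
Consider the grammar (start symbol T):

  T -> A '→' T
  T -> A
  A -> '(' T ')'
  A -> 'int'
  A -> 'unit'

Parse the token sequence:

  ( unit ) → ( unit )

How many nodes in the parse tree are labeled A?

[T [A ( [T [A unit]] )] → [T [A ( [T [A unit]] )]]]

4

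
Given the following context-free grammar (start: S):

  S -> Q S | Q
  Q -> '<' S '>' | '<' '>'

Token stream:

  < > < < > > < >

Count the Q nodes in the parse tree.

[S [Q < >] [S [Q < [S [Q < >]] >] [S [Q < >]]]]

4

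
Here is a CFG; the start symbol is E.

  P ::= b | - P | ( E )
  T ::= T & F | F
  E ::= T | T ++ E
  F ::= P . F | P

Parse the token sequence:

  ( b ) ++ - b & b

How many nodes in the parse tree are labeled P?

5

[E [T [F [P ( [E [T [F [P b]]]] )]]] ++ [E [T [T [F [P - [P b]]]] & [F [P b]]]]]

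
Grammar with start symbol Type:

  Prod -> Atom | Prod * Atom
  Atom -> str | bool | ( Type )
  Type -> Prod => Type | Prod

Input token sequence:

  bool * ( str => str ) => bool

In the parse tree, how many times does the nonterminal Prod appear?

5

[Type [Prod [Prod [Atom bool]] * [Atom ( [Type [Prod [Atom str]] => [Type [Prod [Atom str]]]] )]] => [Type [Prod [Atom bool]]]]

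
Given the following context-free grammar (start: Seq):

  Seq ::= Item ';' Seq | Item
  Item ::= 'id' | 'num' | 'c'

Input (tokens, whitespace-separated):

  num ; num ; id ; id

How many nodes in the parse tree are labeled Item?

[Seq [Item num] ; [Seq [Item num] ; [Seq [Item id] ; [Seq [Item id]]]]]

4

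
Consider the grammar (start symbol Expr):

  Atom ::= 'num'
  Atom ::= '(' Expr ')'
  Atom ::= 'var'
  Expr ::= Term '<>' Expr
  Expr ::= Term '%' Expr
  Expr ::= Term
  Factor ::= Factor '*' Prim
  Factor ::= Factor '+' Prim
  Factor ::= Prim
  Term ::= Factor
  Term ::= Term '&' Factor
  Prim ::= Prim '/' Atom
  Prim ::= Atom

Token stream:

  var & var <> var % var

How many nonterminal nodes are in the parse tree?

19

[Expr [Term [Term [Factor [Prim [Atom var]]]] & [Factor [Prim [Atom var]]]] <> [Expr [Term [Factor [Prim [Atom var]]]] % [Expr [Term [Factor [Prim [Atom var]]]]]]]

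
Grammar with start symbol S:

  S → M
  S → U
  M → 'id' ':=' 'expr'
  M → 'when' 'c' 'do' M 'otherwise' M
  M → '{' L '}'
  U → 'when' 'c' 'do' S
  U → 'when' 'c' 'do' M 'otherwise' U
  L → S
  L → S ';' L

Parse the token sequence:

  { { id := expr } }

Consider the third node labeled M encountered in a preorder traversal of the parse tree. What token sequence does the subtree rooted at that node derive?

id := expr

[S [M { [L [S [M { [L [S [M id := expr]]] }]]] }]]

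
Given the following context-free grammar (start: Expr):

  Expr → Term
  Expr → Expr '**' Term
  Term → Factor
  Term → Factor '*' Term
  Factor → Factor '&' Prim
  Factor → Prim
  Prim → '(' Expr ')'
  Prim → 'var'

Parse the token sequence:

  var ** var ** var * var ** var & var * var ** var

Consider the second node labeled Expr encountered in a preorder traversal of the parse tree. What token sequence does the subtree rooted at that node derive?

[Expr [Expr [Expr [Expr [Expr [Term [Factor [Prim var]]]] ** [Term [Factor [Prim var]]]] ** [Term [Factor [Prim var]] * [Term [Factor [Prim var]]]]] ** [Term [Factor [Factor [Prim var]] & [Prim var]] * [Term [Factor [Prim var]]]]] ** [Term [Factor [Prim var]]]]

var ** var ** var * var ** var & var * var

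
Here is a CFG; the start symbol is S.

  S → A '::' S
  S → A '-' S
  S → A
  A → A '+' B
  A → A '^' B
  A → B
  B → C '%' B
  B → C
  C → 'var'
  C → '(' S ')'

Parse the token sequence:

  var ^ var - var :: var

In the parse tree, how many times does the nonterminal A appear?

4

[S [A [A [B [C var]]] ^ [B [C var]]] - [S [A [B [C var]]] :: [S [A [B [C var]]]]]]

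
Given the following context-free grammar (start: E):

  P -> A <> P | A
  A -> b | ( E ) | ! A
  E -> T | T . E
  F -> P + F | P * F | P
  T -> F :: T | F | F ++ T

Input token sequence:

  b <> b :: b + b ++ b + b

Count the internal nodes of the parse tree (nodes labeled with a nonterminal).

[E [T [F [P [A b] <> [P [A b]]]] :: [T [F [P [A b]] + [F [P [A b]]]] ++ [T [F [P [A b]] + [F [P [A b]]]]]]]]

21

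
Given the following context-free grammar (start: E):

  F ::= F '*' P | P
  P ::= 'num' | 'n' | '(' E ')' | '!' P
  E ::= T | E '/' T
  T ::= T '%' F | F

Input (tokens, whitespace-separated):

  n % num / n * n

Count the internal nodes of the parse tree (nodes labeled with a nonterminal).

[E [E [T [T [F [P n]]] % [F [P num]]]] / [T [F [F [P n]] * [P n]]]]

13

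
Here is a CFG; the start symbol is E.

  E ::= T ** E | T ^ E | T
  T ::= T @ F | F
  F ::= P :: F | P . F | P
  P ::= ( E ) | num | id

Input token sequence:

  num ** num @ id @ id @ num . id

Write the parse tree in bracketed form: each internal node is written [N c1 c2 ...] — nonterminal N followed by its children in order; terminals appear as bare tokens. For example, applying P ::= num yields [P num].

[E [T [F [P num]]] ** [E [T [T [T [T [F [P num]]] @ [F [P id]]] @ [F [P id]]] @ [F [P num] . [F [P id]]]]]]

E
T ** E
F ** E
P ** E
num ** E
num ** T
num ** T @ F
num ** T @ F @ F
num ** T @ F @ F @ F
num ** F @ F @ F @ F
num ** P @ F @ F @ F
num ** num @ F @ F @ F
num ** num @ P @ F @ F
num ** num @ id @ F @ F
num ** num @ id @ P @ F
num ** num @ id @ id @ F
num ** num @ id @ id @ P . F
num ** num @ id @ id @ num . F
num ** num @ id @ id @ num . P
num ** num @ id @ id @ num . id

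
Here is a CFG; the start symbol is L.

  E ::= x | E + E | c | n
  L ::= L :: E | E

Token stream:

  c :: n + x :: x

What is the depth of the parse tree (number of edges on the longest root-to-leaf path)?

[L [L [L [E c]] :: [E [E n] + [E x]]] :: [E x]]

4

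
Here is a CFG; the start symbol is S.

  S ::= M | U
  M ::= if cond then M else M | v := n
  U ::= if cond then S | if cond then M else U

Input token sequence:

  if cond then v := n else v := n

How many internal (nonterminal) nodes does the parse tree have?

[S [M if cond then [M v := n] else [M v := n]]]

4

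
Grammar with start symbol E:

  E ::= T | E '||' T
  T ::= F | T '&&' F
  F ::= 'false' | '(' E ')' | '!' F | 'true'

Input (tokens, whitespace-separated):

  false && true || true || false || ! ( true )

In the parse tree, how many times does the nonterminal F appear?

[E [E [E [E [T [T [F false]] && [F true]]] || [T [F true]]] || [T [F false]]] || [T [F ! [F ( [E [T [F true]]] )]]]]

7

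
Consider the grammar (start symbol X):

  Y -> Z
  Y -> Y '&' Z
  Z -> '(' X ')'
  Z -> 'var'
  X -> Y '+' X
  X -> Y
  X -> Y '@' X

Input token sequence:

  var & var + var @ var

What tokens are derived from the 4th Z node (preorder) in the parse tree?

[X [Y [Y [Z var]] & [Z var]] + [X [Y [Z var]] @ [X [Y [Z var]]]]]

var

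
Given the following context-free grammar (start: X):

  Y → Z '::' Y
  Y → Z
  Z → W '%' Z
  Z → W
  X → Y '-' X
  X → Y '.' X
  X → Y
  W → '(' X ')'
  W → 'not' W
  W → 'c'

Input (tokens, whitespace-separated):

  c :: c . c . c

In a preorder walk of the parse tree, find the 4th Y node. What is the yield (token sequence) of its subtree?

c

[X [Y [Z [W c]] :: [Y [Z [W c]]]] . [X [Y [Z [W c]]] . [X [Y [Z [W c]]]]]]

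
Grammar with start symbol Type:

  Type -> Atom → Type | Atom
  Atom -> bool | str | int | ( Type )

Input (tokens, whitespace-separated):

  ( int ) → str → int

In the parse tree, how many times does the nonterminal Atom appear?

4

[Type [Atom ( [Type [Atom int]] )] → [Type [Atom str] → [Type [Atom int]]]]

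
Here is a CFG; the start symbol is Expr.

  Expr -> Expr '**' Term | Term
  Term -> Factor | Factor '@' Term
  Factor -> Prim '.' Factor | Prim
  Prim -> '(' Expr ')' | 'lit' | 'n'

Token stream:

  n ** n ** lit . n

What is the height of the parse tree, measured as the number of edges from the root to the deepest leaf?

[Expr [Expr [Expr [Term [Factor [Prim n]]]] ** [Term [Factor [Prim n]]]] ** [Term [Factor [Prim lit] . [Factor [Prim n]]]]]

6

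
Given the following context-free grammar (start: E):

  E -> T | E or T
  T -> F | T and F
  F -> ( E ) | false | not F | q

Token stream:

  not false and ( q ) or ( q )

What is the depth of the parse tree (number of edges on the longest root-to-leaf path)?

7

[E [E [T [T [F not [F false]]] and [F ( [E [T [F q]]] )]]] or [T [F ( [E [T [F q]]] )]]]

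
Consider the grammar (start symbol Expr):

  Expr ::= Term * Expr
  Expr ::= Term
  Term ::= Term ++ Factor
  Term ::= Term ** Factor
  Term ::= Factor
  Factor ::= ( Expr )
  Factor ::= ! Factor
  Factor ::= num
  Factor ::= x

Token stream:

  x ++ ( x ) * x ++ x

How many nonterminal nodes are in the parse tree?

13

[Expr [Term [Term [Factor x]] ++ [Factor ( [Expr [Term [Factor x]]] )]] * [Expr [Term [Term [Factor x]] ++ [Factor x]]]]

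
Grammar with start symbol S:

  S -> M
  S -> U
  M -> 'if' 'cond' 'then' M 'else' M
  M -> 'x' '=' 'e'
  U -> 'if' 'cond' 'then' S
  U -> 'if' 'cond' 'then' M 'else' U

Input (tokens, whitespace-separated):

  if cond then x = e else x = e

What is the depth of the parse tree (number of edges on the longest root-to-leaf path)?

[S [M if cond then [M x = e] else [M x = e]]]

3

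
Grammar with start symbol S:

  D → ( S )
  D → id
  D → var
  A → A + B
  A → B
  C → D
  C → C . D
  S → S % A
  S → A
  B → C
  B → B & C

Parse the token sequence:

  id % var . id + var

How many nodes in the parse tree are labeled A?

[S [S [A [B [C [D id]]]]] % [A [A [B [C [C [D var]] . [D id]]]] + [B [C [D var]]]]]

3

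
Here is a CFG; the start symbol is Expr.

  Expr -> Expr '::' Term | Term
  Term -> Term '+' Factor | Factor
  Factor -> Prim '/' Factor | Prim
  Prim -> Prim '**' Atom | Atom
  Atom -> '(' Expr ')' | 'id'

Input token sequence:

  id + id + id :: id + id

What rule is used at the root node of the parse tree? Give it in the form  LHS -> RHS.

Expr -> Expr '::' Term

[Expr [Expr [Term [Term [Term [Factor [Prim [Atom id]]]] + [Factor [Prim [Atom id]]]] + [Factor [Prim [Atom id]]]]] :: [Term [Term [Factor [Prim [Atom id]]]] + [Factor [Prim [Atom id]]]]]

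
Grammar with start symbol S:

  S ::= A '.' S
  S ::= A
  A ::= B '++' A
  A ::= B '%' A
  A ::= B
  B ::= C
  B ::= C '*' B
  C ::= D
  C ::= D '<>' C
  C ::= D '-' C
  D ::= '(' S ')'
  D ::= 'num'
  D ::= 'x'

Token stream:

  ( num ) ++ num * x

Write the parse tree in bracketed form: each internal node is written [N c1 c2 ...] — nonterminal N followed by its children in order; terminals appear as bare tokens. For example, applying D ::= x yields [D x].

S
A
B ++ A
C ++ A
D ++ A
( S ) ++ A
( A ) ++ A
( B ) ++ A
( C ) ++ A
( D ) ++ A
( num ) ++ A
( num ) ++ B
( num ) ++ C * B
( num ) ++ D * B
( num ) ++ num * B
( num ) ++ num * C
( num ) ++ num * D
( num ) ++ num * x

[S [A [B [C [D ( [S [A [B [C [D num]]]]] )]]] ++ [A [B [C [D num]] * [B [C [D x]]]]]]]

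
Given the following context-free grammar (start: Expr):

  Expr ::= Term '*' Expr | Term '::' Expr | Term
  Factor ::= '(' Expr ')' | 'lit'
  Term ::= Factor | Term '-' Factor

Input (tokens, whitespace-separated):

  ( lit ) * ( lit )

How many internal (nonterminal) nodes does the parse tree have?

[Expr [Term [Factor ( [Expr [Term [Factor lit]]] )]] * [Expr [Term [Factor ( [Expr [Term [Factor lit]]] )]]]]

12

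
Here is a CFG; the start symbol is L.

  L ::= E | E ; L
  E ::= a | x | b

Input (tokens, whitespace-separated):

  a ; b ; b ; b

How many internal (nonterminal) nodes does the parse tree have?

[L [E a] ; [L [E b] ; [L [E b] ; [L [E b]]]]]

8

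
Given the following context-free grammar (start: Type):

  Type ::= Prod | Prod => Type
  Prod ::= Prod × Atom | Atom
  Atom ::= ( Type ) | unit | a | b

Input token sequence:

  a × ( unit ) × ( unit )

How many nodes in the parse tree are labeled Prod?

[Type [Prod [Prod [Prod [Atom a]] × [Atom ( [Type [Prod [Atom unit]]] )]] × [Atom ( [Type [Prod [Atom unit]]] )]]]

5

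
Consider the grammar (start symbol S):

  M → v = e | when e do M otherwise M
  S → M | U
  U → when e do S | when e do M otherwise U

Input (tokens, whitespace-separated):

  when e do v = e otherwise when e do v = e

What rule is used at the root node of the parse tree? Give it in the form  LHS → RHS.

[S [U when e do [M v = e] otherwise [U when e do [S [M v = e]]]]]

S → U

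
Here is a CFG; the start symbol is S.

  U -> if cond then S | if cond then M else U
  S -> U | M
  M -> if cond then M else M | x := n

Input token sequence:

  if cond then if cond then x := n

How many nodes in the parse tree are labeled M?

[S [U if cond then [S [U if cond then [S [M x := n]]]]]]

1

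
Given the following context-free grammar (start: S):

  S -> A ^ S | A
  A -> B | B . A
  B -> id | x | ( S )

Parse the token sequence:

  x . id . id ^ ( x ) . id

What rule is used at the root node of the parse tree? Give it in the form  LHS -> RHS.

S -> A ^ S

[S [A [B x] . [A [B id] . [A [B id]]]] ^ [S [A [B ( [S [A [B x]]] )] . [A [B id]]]]]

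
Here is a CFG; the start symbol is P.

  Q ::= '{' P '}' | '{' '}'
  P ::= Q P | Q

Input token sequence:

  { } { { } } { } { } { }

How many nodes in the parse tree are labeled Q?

[P [Q { }] [P [Q { [P [Q { }]] }] [P [Q { }] [P [Q { }] [P [Q { }]]]]]]

6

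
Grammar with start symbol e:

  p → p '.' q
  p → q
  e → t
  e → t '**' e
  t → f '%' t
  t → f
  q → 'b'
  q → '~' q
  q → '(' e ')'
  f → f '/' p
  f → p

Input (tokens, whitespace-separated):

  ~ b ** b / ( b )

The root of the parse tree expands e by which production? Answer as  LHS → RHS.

[e [t [f [p [q ~ [q b]]]]] ** [e [t [f [f [p [q b]]] / [p [q ( [e [t [f [p [q b]]]]] )]]]]]]

e → t '**' e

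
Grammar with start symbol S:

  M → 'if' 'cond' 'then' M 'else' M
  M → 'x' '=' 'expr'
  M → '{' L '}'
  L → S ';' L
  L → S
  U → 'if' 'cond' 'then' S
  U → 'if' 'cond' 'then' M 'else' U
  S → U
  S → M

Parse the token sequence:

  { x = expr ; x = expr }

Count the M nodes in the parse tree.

3

[S [M { [L [S [M x = expr]] ; [L [S [M x = expr]]]] }]]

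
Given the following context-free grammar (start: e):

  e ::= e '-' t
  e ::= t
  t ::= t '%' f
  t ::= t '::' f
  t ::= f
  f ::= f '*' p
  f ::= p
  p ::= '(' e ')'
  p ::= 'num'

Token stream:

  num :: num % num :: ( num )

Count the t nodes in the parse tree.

5

[e [t [t [t [t [f [p num]]] :: [f [p num]]] % [f [p num]]] :: [f [p ( [e [t [f [p num]]]] )]]]]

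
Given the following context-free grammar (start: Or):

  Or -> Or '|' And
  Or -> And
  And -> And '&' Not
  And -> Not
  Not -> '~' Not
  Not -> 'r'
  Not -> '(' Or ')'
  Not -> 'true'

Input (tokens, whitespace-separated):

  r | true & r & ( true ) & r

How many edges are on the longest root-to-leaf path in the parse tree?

7

[Or [Or [And [Not r]]] | [And [And [And [And [Not true]] & [Not r]] & [Not ( [Or [And [Not true]]] )]] & [Not r]]]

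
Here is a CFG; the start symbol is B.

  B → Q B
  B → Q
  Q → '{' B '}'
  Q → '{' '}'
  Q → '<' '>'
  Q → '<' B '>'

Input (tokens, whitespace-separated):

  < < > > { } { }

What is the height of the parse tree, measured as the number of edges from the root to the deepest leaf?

4

[B [Q < [B [Q < >]] >] [B [Q { }] [B [Q { }]]]]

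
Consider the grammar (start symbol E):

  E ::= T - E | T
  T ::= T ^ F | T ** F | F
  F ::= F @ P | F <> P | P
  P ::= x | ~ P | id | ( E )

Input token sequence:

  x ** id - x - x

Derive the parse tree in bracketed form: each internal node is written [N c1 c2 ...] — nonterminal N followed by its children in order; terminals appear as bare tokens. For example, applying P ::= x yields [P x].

E
T - E
T ** F - E
F ** F - E
P ** F - E
x ** F - E
x ** P - E
x ** id - E
x ** id - T - E
x ** id - F - E
x ** id - P - E
x ** id - x - E
x ** id - x - T
x ** id - x - F
x ** id - x - P
x ** id - x - x

[E [T [T [F [P x]]] ** [F [P id]]] - [E [T [F [P x]]] - [E [T [F [P x]]]]]]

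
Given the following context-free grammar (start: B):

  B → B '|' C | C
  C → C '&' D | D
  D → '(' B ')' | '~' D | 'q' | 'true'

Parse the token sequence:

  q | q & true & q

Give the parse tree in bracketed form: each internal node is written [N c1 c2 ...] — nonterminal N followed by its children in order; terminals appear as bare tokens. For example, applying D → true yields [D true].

B
B | C
C | C
D | C
q | C
q | C & D
q | C & D & D
q | D & D & D
q | q & D & D
q | q & true & D
q | q & true & q

[B [B [C [D q]]] | [C [C [C [D q]] & [D true]] & [D q]]]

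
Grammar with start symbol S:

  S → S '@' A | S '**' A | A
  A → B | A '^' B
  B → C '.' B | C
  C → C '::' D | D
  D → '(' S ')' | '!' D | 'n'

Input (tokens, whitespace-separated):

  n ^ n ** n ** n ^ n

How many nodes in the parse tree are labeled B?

5

[S [S [S [A [A [B [C [D n]]]] ^ [B [C [D n]]]]] ** [A [B [C [D n]]]]] ** [A [A [B [C [D n]]]] ^ [B [C [D n]]]]]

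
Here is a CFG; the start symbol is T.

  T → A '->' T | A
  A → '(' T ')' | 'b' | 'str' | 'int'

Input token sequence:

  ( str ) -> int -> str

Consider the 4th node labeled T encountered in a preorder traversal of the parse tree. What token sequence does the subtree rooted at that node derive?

str

[T [A ( [T [A str]] )] -> [T [A int] -> [T [A str]]]]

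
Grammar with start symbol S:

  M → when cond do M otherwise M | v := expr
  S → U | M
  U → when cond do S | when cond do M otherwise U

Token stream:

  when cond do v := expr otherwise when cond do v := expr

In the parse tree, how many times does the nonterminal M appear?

[S [U when cond do [M v := expr] otherwise [U when cond do [S [M v := expr]]]]]

2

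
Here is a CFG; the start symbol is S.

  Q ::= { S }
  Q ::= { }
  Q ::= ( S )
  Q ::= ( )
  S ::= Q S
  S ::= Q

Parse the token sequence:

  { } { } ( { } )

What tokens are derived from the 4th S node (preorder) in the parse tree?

[S [Q { }] [S [Q { }] [S [Q ( [S [Q { }]] )]]]]

{ }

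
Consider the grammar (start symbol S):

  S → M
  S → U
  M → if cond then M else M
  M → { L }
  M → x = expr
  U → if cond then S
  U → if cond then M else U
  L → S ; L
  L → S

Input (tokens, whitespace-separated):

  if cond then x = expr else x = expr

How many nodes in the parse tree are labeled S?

1

[S [M if cond then [M x = expr] else [M x = expr]]]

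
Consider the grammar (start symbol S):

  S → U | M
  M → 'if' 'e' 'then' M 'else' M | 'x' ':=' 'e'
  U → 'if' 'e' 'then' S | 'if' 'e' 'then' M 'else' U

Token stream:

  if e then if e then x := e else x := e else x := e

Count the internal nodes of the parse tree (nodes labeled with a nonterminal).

[S [M if e then [M if e then [M x := e] else [M x := e]] else [M x := e]]]

6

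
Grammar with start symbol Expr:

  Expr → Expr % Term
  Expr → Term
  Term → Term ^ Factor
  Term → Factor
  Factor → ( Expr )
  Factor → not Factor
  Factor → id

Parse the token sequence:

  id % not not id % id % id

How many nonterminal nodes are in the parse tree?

14

[Expr [Expr [Expr [Expr [Term [Factor id]]] % [Term [Factor not [Factor not [Factor id]]]]] % [Term [Factor id]]] % [Term [Factor id]]]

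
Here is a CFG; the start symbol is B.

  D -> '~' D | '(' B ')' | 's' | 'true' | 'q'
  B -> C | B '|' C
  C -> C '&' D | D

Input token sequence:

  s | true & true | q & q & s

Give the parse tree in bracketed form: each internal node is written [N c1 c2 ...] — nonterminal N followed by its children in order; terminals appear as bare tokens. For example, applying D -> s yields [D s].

B
B | C
B | C | C
C | C | C
D | C | C
s | C | C
s | C & D | C
s | D & D | C
s | true & D | C
s | true & true | C
s | true & true | C & D
s | true & true | C & D & D
s | true & true | D & D & D
s | true & true | q & D & D
s | true & true | q & q & D
s | true & true | q & q & s

[B [B [B [C [D s]]] | [C [C [D true]] & [D true]]] | [C [C [C [D q]] & [D q]] & [D s]]]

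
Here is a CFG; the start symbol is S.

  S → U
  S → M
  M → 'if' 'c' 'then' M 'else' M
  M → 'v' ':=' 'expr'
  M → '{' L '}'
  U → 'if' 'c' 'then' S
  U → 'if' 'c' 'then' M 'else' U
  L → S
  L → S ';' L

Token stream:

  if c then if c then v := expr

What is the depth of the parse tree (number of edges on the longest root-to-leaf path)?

[S [U if c then [S [U if c then [S [M v := expr]]]]]]

6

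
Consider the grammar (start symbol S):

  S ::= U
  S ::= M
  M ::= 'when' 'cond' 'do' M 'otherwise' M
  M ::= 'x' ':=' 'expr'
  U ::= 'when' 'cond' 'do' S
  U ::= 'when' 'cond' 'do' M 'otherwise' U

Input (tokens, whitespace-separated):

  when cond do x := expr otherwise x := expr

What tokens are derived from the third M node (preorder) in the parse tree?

x := expr

[S [M when cond do [M x := expr] otherwise [M x := expr]]]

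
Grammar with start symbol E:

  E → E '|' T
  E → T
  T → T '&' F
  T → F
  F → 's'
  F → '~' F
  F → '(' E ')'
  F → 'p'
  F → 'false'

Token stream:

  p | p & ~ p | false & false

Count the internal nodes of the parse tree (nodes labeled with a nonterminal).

14

[E [E [E [T [F p]]] | [T [T [F p]] & [F ~ [F p]]]] | [T [T [F false]] & [F false]]]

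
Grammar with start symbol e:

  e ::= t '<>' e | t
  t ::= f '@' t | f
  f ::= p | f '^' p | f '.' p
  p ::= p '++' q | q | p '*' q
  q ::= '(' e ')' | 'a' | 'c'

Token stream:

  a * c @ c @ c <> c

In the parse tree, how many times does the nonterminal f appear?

[e [t [f [p [p [q a]] * [q c]]] @ [t [f [p [q c]]] @ [t [f [p [q c]]]]]] <> [e [t [f [p [q c]]]]]]

4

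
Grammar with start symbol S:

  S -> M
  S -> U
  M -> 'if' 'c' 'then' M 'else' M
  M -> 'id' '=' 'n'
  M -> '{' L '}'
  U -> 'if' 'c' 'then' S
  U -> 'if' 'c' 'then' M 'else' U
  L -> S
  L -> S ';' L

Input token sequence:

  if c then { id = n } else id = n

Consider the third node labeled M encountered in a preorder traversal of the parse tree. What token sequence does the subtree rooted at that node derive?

id = n

[S [M if c then [M { [L [S [M id = n]]] }] else [M id = n]]]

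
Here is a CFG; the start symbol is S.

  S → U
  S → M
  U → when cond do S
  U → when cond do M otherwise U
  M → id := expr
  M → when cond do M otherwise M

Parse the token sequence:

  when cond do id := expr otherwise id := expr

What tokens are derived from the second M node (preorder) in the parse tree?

id := expr

[S [M when cond do [M id := expr] otherwise [M id := expr]]]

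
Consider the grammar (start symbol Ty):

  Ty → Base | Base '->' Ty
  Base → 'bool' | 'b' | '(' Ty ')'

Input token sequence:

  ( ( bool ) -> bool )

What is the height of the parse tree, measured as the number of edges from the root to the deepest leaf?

[Ty [Base ( [Ty [Base ( [Ty [Base bool]] )] -> [Ty [Base bool]]] )]]

6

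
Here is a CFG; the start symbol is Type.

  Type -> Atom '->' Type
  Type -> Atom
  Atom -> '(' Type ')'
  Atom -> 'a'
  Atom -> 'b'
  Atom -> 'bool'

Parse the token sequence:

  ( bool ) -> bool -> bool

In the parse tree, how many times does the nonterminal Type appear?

[Type [Atom ( [Type [Atom bool]] )] -> [Type [Atom bool] -> [Type [Atom bool]]]]

4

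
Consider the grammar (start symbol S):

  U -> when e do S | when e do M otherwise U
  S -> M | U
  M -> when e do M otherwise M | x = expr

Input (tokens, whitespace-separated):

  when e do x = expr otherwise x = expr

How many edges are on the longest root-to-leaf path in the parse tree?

3

[S [M when e do [M x = expr] otherwise [M x = expr]]]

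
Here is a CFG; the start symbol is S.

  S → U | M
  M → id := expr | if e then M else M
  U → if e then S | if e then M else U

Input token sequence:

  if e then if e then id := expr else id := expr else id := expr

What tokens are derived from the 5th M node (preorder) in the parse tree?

id := expr

[S [M if e then [M if e then [M id := expr] else [M id := expr]] else [M id := expr]]]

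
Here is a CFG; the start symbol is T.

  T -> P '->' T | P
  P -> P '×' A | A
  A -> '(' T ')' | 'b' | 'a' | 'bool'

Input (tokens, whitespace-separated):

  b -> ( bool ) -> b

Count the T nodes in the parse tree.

4

[T [P [A b]] -> [T [P [A ( [T [P [A bool]]] )]] -> [T [P [A b]]]]]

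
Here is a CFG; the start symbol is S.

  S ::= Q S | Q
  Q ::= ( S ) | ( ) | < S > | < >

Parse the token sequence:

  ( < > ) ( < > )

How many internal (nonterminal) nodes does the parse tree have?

[S [Q ( [S [Q < >]] )] [S [Q ( [S [Q < >]] )]]]

8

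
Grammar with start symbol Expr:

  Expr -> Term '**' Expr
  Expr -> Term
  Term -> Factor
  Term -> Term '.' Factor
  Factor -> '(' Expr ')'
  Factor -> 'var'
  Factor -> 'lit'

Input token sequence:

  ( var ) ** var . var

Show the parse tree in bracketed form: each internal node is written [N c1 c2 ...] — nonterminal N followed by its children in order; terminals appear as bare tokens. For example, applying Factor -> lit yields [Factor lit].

[Expr [Term [Factor ( [Expr [Term [Factor var]]] )]] ** [Expr [Term [Term [Factor var]] . [Factor var]]]]

Expr
Term ** Expr
Factor ** Expr
( Expr ) ** Expr
( Term ) ** Expr
( Factor ) ** Expr
( var ) ** Expr
( var ) ** Term
( var ) ** Term . Factor
( var ) ** Factor . Factor
( var ) ** var . Factor
( var ) ** var . var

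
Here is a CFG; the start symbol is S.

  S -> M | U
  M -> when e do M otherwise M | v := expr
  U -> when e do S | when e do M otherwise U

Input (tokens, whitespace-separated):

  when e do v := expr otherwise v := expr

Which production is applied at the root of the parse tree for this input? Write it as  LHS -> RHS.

[S [M when e do [M v := expr] otherwise [M v := expr]]]

S -> M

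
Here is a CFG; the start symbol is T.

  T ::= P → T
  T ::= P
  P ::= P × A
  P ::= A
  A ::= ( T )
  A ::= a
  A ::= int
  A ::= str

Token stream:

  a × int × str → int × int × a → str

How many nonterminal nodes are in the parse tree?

[T [P [P [P [A a]] × [A int]] × [A str]] → [T [P [P [P [A int]] × [A int]] × [A a]] → [T [P [A str]]]]]

17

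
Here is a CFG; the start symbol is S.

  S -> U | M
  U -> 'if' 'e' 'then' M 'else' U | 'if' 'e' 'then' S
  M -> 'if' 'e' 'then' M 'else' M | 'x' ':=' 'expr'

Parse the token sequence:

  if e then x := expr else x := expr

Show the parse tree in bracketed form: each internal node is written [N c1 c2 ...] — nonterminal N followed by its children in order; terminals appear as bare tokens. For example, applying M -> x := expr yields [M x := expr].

S
M
if e then M else M
if e then x := expr else M
if e then x := expr else x := expr

[S [M if e then [M x := expr] else [M x := expr]]]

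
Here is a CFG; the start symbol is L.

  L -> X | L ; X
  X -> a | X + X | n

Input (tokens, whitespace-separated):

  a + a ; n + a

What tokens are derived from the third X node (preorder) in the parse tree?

a

[L [L [X [X a] + [X a]]] ; [X [X n] + [X a]]]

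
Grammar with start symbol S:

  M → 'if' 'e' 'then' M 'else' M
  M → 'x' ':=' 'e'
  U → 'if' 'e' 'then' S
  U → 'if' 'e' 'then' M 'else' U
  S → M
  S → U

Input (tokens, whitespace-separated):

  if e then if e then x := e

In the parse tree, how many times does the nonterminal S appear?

[S [U if e then [S [U if e then [S [M x := e]]]]]]

3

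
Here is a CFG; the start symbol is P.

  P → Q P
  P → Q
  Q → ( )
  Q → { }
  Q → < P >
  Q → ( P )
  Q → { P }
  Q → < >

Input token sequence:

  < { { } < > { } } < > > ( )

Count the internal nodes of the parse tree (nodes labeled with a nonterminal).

[P [Q < [P [Q { [P [Q { }] [P [Q < >] [P [Q { }]]]] }] [P [Q < >]]] >] [P [Q ( )]]]

14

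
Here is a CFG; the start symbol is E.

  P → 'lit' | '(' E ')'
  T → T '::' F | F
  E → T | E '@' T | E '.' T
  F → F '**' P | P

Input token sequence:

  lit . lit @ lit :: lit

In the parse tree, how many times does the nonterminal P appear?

4

[E [E [E [T [F [P lit]]]] . [T [F [P lit]]]] @ [T [T [F [P lit]]] :: [F [P lit]]]]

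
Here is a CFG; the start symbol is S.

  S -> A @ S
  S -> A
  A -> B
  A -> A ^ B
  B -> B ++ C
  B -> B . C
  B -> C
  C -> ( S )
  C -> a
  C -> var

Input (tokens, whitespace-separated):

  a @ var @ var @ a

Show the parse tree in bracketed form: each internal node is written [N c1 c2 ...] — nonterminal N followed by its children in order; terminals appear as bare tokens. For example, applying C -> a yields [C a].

[S [A [B [C a]]] @ [S [A [B [C var]]] @ [S [A [B [C var]]] @ [S [A [B [C a]]]]]]]

S
A @ S
B @ S
C @ S
a @ S
a @ A @ S
a @ B @ S
a @ C @ S
a @ var @ S
a @ var @ A @ S
a @ var @ B @ S
a @ var @ C @ S
a @ var @ var @ S
a @ var @ var @ A
a @ var @ var @ B
a @ var @ var @ C
a @ var @ var @ a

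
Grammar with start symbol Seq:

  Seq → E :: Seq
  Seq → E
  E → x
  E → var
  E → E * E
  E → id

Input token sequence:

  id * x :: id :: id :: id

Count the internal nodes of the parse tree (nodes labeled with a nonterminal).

10

[Seq [E [E id] * [E x]] :: [Seq [E id] :: [Seq [E id] :: [Seq [E id]]]]]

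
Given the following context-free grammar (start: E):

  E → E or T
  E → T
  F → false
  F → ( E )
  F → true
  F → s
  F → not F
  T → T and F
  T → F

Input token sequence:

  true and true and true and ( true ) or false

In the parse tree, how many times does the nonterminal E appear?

[E [E [T [T [T [T [F true]] and [F true]] and [F true]] and [F ( [E [T [F true]]] )]]] or [T [F false]]]

3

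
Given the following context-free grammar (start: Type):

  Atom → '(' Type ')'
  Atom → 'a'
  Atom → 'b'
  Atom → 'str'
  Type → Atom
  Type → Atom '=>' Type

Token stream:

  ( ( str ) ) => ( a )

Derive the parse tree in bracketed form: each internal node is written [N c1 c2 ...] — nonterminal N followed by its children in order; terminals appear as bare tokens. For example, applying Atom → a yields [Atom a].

[Type [Atom ( [Type [Atom ( [Type [Atom str]] )]] )] => [Type [Atom ( [Type [Atom a]] )]]]

Type
Atom => Type
( Type ) => Type
( Atom ) => Type
( ( Type ) ) => Type
( ( Atom ) ) => Type
( ( str ) ) => Type
( ( str ) ) => Atom
( ( str ) ) => ( Type )
( ( str ) ) => ( Atom )
( ( str ) ) => ( a )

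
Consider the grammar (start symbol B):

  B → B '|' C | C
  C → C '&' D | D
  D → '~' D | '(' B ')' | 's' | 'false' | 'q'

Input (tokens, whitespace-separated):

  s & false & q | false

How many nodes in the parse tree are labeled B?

2

[B [B [C [C [C [D s]] & [D false]] & [D q]]] | [C [D false]]]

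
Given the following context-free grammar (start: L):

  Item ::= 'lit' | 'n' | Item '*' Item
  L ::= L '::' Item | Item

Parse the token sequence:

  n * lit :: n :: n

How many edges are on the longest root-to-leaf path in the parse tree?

[L [L [L [Item [Item n] * [Item lit]]] :: [Item n]] :: [Item n]]

5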